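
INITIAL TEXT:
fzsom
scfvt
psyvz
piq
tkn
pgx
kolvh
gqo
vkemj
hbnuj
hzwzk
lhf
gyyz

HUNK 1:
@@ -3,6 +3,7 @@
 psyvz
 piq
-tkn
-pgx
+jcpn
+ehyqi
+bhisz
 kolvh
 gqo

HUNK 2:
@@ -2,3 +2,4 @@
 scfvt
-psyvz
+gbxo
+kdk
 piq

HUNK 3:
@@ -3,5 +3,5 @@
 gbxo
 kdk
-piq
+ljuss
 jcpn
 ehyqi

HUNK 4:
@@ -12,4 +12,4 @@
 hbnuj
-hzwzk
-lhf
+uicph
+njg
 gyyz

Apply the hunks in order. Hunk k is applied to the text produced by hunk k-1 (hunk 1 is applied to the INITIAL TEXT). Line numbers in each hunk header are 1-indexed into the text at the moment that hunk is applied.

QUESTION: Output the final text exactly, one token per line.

Answer: fzsom
scfvt
gbxo
kdk
ljuss
jcpn
ehyqi
bhisz
kolvh
gqo
vkemj
hbnuj
uicph
njg
gyyz

Derivation:
Hunk 1: at line 3 remove [tkn,pgx] add [jcpn,ehyqi,bhisz] -> 14 lines: fzsom scfvt psyvz piq jcpn ehyqi bhisz kolvh gqo vkemj hbnuj hzwzk lhf gyyz
Hunk 2: at line 2 remove [psyvz] add [gbxo,kdk] -> 15 lines: fzsom scfvt gbxo kdk piq jcpn ehyqi bhisz kolvh gqo vkemj hbnuj hzwzk lhf gyyz
Hunk 3: at line 3 remove [piq] add [ljuss] -> 15 lines: fzsom scfvt gbxo kdk ljuss jcpn ehyqi bhisz kolvh gqo vkemj hbnuj hzwzk lhf gyyz
Hunk 4: at line 12 remove [hzwzk,lhf] add [uicph,njg] -> 15 lines: fzsom scfvt gbxo kdk ljuss jcpn ehyqi bhisz kolvh gqo vkemj hbnuj uicph njg gyyz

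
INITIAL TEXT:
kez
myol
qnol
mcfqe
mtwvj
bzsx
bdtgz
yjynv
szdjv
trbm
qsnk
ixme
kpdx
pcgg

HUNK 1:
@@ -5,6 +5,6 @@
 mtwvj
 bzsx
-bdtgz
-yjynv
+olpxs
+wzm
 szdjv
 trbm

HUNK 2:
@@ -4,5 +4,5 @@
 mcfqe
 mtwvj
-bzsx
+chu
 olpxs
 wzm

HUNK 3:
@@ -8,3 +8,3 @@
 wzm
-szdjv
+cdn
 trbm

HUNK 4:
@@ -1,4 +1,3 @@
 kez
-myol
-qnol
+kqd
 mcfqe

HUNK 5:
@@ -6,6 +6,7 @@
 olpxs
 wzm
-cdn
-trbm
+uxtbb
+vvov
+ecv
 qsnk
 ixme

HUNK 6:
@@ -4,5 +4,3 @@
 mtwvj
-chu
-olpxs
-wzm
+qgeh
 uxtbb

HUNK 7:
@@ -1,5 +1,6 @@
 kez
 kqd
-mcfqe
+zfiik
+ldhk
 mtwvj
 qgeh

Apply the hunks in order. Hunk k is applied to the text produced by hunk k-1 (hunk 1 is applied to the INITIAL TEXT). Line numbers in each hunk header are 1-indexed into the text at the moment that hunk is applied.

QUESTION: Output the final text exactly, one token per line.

Hunk 1: at line 5 remove [bdtgz,yjynv] add [olpxs,wzm] -> 14 lines: kez myol qnol mcfqe mtwvj bzsx olpxs wzm szdjv trbm qsnk ixme kpdx pcgg
Hunk 2: at line 4 remove [bzsx] add [chu] -> 14 lines: kez myol qnol mcfqe mtwvj chu olpxs wzm szdjv trbm qsnk ixme kpdx pcgg
Hunk 3: at line 8 remove [szdjv] add [cdn] -> 14 lines: kez myol qnol mcfqe mtwvj chu olpxs wzm cdn trbm qsnk ixme kpdx pcgg
Hunk 4: at line 1 remove [myol,qnol] add [kqd] -> 13 lines: kez kqd mcfqe mtwvj chu olpxs wzm cdn trbm qsnk ixme kpdx pcgg
Hunk 5: at line 6 remove [cdn,trbm] add [uxtbb,vvov,ecv] -> 14 lines: kez kqd mcfqe mtwvj chu olpxs wzm uxtbb vvov ecv qsnk ixme kpdx pcgg
Hunk 6: at line 4 remove [chu,olpxs,wzm] add [qgeh] -> 12 lines: kez kqd mcfqe mtwvj qgeh uxtbb vvov ecv qsnk ixme kpdx pcgg
Hunk 7: at line 1 remove [mcfqe] add [zfiik,ldhk] -> 13 lines: kez kqd zfiik ldhk mtwvj qgeh uxtbb vvov ecv qsnk ixme kpdx pcgg

Answer: kez
kqd
zfiik
ldhk
mtwvj
qgeh
uxtbb
vvov
ecv
qsnk
ixme
kpdx
pcgg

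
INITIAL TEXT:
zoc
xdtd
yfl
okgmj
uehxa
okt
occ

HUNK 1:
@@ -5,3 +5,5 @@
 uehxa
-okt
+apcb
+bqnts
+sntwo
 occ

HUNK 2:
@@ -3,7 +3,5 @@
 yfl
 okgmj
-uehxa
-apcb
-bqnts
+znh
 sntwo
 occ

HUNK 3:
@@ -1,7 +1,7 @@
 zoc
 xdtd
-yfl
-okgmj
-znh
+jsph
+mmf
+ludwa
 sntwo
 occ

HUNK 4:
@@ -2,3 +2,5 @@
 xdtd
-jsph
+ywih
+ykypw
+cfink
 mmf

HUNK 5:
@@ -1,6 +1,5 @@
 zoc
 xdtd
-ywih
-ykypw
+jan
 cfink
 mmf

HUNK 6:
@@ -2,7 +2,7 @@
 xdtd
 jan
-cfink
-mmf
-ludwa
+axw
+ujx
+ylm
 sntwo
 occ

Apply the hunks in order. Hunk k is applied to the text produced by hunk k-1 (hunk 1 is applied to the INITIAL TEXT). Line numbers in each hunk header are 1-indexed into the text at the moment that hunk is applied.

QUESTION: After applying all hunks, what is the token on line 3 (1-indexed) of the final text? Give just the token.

Answer: jan

Derivation:
Hunk 1: at line 5 remove [okt] add [apcb,bqnts,sntwo] -> 9 lines: zoc xdtd yfl okgmj uehxa apcb bqnts sntwo occ
Hunk 2: at line 3 remove [uehxa,apcb,bqnts] add [znh] -> 7 lines: zoc xdtd yfl okgmj znh sntwo occ
Hunk 3: at line 1 remove [yfl,okgmj,znh] add [jsph,mmf,ludwa] -> 7 lines: zoc xdtd jsph mmf ludwa sntwo occ
Hunk 4: at line 2 remove [jsph] add [ywih,ykypw,cfink] -> 9 lines: zoc xdtd ywih ykypw cfink mmf ludwa sntwo occ
Hunk 5: at line 1 remove [ywih,ykypw] add [jan] -> 8 lines: zoc xdtd jan cfink mmf ludwa sntwo occ
Hunk 6: at line 2 remove [cfink,mmf,ludwa] add [axw,ujx,ylm] -> 8 lines: zoc xdtd jan axw ujx ylm sntwo occ
Final line 3: jan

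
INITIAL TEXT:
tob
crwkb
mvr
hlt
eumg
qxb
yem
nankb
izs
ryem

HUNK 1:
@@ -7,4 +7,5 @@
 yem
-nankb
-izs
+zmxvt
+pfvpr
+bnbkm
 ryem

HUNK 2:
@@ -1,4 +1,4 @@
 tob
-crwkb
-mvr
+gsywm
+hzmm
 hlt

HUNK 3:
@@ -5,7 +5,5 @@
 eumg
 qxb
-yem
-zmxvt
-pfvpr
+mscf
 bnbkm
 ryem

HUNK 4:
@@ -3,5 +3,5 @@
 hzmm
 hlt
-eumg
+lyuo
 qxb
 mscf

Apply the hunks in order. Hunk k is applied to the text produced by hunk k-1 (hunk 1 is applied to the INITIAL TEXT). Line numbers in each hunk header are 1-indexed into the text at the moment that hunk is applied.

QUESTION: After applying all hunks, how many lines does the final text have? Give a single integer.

Answer: 9

Derivation:
Hunk 1: at line 7 remove [nankb,izs] add [zmxvt,pfvpr,bnbkm] -> 11 lines: tob crwkb mvr hlt eumg qxb yem zmxvt pfvpr bnbkm ryem
Hunk 2: at line 1 remove [crwkb,mvr] add [gsywm,hzmm] -> 11 lines: tob gsywm hzmm hlt eumg qxb yem zmxvt pfvpr bnbkm ryem
Hunk 3: at line 5 remove [yem,zmxvt,pfvpr] add [mscf] -> 9 lines: tob gsywm hzmm hlt eumg qxb mscf bnbkm ryem
Hunk 4: at line 3 remove [eumg] add [lyuo] -> 9 lines: tob gsywm hzmm hlt lyuo qxb mscf bnbkm ryem
Final line count: 9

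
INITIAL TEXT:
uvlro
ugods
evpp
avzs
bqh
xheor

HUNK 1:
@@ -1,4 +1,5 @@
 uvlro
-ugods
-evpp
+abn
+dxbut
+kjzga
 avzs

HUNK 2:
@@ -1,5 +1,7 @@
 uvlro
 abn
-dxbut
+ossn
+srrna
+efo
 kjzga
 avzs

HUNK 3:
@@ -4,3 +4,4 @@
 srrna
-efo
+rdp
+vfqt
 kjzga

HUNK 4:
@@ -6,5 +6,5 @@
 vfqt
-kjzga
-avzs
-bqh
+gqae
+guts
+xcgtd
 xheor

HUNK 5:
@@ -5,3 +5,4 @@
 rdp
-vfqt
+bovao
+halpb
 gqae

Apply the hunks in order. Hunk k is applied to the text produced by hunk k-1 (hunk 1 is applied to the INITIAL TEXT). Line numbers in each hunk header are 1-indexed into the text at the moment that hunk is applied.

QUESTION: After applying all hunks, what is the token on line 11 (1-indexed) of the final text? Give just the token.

Hunk 1: at line 1 remove [ugods,evpp] add [abn,dxbut,kjzga] -> 7 lines: uvlro abn dxbut kjzga avzs bqh xheor
Hunk 2: at line 1 remove [dxbut] add [ossn,srrna,efo] -> 9 lines: uvlro abn ossn srrna efo kjzga avzs bqh xheor
Hunk 3: at line 4 remove [efo] add [rdp,vfqt] -> 10 lines: uvlro abn ossn srrna rdp vfqt kjzga avzs bqh xheor
Hunk 4: at line 6 remove [kjzga,avzs,bqh] add [gqae,guts,xcgtd] -> 10 lines: uvlro abn ossn srrna rdp vfqt gqae guts xcgtd xheor
Hunk 5: at line 5 remove [vfqt] add [bovao,halpb] -> 11 lines: uvlro abn ossn srrna rdp bovao halpb gqae guts xcgtd xheor
Final line 11: xheor

Answer: xheor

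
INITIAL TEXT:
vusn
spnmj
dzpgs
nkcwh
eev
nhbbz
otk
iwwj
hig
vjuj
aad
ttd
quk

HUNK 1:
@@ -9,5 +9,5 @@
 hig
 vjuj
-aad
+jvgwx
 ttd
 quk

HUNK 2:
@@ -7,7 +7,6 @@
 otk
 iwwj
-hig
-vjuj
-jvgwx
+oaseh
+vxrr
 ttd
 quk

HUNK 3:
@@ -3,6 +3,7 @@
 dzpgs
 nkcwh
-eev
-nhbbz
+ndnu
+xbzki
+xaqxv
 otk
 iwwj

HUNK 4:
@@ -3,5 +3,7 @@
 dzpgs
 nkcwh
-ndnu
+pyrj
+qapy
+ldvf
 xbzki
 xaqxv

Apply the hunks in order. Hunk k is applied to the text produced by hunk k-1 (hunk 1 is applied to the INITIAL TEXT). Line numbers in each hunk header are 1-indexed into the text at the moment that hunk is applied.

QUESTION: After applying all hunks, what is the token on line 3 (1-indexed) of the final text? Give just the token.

Hunk 1: at line 9 remove [aad] add [jvgwx] -> 13 lines: vusn spnmj dzpgs nkcwh eev nhbbz otk iwwj hig vjuj jvgwx ttd quk
Hunk 2: at line 7 remove [hig,vjuj,jvgwx] add [oaseh,vxrr] -> 12 lines: vusn spnmj dzpgs nkcwh eev nhbbz otk iwwj oaseh vxrr ttd quk
Hunk 3: at line 3 remove [eev,nhbbz] add [ndnu,xbzki,xaqxv] -> 13 lines: vusn spnmj dzpgs nkcwh ndnu xbzki xaqxv otk iwwj oaseh vxrr ttd quk
Hunk 4: at line 3 remove [ndnu] add [pyrj,qapy,ldvf] -> 15 lines: vusn spnmj dzpgs nkcwh pyrj qapy ldvf xbzki xaqxv otk iwwj oaseh vxrr ttd quk
Final line 3: dzpgs

Answer: dzpgs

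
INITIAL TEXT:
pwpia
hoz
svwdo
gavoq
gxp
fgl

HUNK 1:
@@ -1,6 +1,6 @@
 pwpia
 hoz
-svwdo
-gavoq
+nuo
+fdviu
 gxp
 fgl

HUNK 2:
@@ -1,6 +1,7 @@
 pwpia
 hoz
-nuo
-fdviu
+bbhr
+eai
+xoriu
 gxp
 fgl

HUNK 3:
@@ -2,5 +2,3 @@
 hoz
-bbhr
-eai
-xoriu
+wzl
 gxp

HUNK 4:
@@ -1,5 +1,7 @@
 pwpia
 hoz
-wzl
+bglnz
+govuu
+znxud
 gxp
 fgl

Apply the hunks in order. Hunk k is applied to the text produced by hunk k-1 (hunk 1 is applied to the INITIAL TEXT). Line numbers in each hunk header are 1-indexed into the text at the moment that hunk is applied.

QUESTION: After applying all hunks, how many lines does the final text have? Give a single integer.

Hunk 1: at line 1 remove [svwdo,gavoq] add [nuo,fdviu] -> 6 lines: pwpia hoz nuo fdviu gxp fgl
Hunk 2: at line 1 remove [nuo,fdviu] add [bbhr,eai,xoriu] -> 7 lines: pwpia hoz bbhr eai xoriu gxp fgl
Hunk 3: at line 2 remove [bbhr,eai,xoriu] add [wzl] -> 5 lines: pwpia hoz wzl gxp fgl
Hunk 4: at line 1 remove [wzl] add [bglnz,govuu,znxud] -> 7 lines: pwpia hoz bglnz govuu znxud gxp fgl
Final line count: 7

Answer: 7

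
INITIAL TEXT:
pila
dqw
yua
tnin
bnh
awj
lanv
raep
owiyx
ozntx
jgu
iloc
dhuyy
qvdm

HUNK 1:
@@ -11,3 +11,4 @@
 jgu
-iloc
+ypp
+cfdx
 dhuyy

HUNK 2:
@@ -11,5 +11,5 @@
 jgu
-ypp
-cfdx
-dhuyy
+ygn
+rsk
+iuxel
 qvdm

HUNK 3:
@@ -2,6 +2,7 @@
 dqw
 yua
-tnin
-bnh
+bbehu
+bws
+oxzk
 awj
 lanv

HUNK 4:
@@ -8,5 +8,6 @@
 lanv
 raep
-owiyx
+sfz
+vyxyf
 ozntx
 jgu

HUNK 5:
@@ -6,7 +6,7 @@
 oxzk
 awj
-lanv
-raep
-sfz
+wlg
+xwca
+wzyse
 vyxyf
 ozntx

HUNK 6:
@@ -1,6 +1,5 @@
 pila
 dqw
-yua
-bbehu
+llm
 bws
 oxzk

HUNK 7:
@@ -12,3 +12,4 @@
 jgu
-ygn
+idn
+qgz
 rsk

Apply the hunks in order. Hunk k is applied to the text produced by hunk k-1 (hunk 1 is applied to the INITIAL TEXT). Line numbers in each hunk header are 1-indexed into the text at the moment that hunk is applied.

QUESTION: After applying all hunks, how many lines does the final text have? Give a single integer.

Answer: 17

Derivation:
Hunk 1: at line 11 remove [iloc] add [ypp,cfdx] -> 15 lines: pila dqw yua tnin bnh awj lanv raep owiyx ozntx jgu ypp cfdx dhuyy qvdm
Hunk 2: at line 11 remove [ypp,cfdx,dhuyy] add [ygn,rsk,iuxel] -> 15 lines: pila dqw yua tnin bnh awj lanv raep owiyx ozntx jgu ygn rsk iuxel qvdm
Hunk 3: at line 2 remove [tnin,bnh] add [bbehu,bws,oxzk] -> 16 lines: pila dqw yua bbehu bws oxzk awj lanv raep owiyx ozntx jgu ygn rsk iuxel qvdm
Hunk 4: at line 8 remove [owiyx] add [sfz,vyxyf] -> 17 lines: pila dqw yua bbehu bws oxzk awj lanv raep sfz vyxyf ozntx jgu ygn rsk iuxel qvdm
Hunk 5: at line 6 remove [lanv,raep,sfz] add [wlg,xwca,wzyse] -> 17 lines: pila dqw yua bbehu bws oxzk awj wlg xwca wzyse vyxyf ozntx jgu ygn rsk iuxel qvdm
Hunk 6: at line 1 remove [yua,bbehu] add [llm] -> 16 lines: pila dqw llm bws oxzk awj wlg xwca wzyse vyxyf ozntx jgu ygn rsk iuxel qvdm
Hunk 7: at line 12 remove [ygn] add [idn,qgz] -> 17 lines: pila dqw llm bws oxzk awj wlg xwca wzyse vyxyf ozntx jgu idn qgz rsk iuxel qvdm
Final line count: 17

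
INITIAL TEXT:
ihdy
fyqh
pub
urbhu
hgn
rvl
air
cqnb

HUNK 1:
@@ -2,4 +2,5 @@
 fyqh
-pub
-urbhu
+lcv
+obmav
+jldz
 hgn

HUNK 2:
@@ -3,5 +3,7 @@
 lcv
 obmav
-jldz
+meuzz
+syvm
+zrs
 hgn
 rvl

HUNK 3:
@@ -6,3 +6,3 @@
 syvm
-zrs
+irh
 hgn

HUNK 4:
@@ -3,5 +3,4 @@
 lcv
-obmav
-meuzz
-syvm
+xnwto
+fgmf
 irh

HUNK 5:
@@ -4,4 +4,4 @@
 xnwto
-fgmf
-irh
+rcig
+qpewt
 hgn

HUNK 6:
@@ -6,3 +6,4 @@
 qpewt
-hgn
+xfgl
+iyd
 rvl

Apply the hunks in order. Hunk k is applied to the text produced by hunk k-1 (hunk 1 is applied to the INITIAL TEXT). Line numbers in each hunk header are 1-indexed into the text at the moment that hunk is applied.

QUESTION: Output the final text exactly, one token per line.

Hunk 1: at line 2 remove [pub,urbhu] add [lcv,obmav,jldz] -> 9 lines: ihdy fyqh lcv obmav jldz hgn rvl air cqnb
Hunk 2: at line 3 remove [jldz] add [meuzz,syvm,zrs] -> 11 lines: ihdy fyqh lcv obmav meuzz syvm zrs hgn rvl air cqnb
Hunk 3: at line 6 remove [zrs] add [irh] -> 11 lines: ihdy fyqh lcv obmav meuzz syvm irh hgn rvl air cqnb
Hunk 4: at line 3 remove [obmav,meuzz,syvm] add [xnwto,fgmf] -> 10 lines: ihdy fyqh lcv xnwto fgmf irh hgn rvl air cqnb
Hunk 5: at line 4 remove [fgmf,irh] add [rcig,qpewt] -> 10 lines: ihdy fyqh lcv xnwto rcig qpewt hgn rvl air cqnb
Hunk 6: at line 6 remove [hgn] add [xfgl,iyd] -> 11 lines: ihdy fyqh lcv xnwto rcig qpewt xfgl iyd rvl air cqnb

Answer: ihdy
fyqh
lcv
xnwto
rcig
qpewt
xfgl
iyd
rvl
air
cqnb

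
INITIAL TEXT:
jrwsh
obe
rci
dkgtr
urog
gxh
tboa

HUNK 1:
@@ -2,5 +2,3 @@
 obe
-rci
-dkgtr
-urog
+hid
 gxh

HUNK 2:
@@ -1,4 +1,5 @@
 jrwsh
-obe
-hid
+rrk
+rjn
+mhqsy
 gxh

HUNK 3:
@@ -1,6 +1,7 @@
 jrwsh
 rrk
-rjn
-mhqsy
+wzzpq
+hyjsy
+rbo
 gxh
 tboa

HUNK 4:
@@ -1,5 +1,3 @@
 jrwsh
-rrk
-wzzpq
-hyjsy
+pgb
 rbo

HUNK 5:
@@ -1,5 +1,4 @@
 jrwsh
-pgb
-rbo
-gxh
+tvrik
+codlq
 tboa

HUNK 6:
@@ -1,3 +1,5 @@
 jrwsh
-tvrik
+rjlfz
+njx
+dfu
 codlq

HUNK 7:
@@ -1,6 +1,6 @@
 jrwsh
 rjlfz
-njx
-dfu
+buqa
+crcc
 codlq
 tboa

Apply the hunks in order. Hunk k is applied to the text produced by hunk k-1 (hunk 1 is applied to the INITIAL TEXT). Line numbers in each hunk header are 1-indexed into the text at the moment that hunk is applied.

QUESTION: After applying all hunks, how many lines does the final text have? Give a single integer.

Hunk 1: at line 2 remove [rci,dkgtr,urog] add [hid] -> 5 lines: jrwsh obe hid gxh tboa
Hunk 2: at line 1 remove [obe,hid] add [rrk,rjn,mhqsy] -> 6 lines: jrwsh rrk rjn mhqsy gxh tboa
Hunk 3: at line 1 remove [rjn,mhqsy] add [wzzpq,hyjsy,rbo] -> 7 lines: jrwsh rrk wzzpq hyjsy rbo gxh tboa
Hunk 4: at line 1 remove [rrk,wzzpq,hyjsy] add [pgb] -> 5 lines: jrwsh pgb rbo gxh tboa
Hunk 5: at line 1 remove [pgb,rbo,gxh] add [tvrik,codlq] -> 4 lines: jrwsh tvrik codlq tboa
Hunk 6: at line 1 remove [tvrik] add [rjlfz,njx,dfu] -> 6 lines: jrwsh rjlfz njx dfu codlq tboa
Hunk 7: at line 1 remove [njx,dfu] add [buqa,crcc] -> 6 lines: jrwsh rjlfz buqa crcc codlq tboa
Final line count: 6

Answer: 6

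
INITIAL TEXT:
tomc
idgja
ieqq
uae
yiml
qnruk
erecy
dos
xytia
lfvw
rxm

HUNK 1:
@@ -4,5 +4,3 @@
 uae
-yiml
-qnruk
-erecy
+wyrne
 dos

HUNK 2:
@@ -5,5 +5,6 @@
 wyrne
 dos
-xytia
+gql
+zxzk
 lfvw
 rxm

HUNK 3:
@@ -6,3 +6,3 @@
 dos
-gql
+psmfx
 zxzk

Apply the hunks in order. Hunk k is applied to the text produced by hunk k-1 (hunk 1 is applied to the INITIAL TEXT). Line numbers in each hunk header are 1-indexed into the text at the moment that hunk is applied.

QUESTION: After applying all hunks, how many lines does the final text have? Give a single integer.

Answer: 10

Derivation:
Hunk 1: at line 4 remove [yiml,qnruk,erecy] add [wyrne] -> 9 lines: tomc idgja ieqq uae wyrne dos xytia lfvw rxm
Hunk 2: at line 5 remove [xytia] add [gql,zxzk] -> 10 lines: tomc idgja ieqq uae wyrne dos gql zxzk lfvw rxm
Hunk 3: at line 6 remove [gql] add [psmfx] -> 10 lines: tomc idgja ieqq uae wyrne dos psmfx zxzk lfvw rxm
Final line count: 10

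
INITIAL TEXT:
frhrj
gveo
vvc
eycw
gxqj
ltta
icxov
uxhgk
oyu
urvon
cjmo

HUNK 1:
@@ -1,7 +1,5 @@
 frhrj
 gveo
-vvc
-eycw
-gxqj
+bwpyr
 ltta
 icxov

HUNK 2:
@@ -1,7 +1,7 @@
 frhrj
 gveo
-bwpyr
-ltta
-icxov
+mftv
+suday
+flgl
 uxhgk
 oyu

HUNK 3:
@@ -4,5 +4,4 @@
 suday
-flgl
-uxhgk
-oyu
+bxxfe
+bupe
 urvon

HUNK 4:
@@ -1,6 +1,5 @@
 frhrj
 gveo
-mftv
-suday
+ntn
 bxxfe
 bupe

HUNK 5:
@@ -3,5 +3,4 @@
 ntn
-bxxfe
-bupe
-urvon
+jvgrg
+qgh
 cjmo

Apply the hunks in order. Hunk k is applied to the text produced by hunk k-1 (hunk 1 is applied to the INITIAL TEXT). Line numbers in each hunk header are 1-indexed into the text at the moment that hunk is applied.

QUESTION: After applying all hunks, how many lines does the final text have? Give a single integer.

Hunk 1: at line 1 remove [vvc,eycw,gxqj] add [bwpyr] -> 9 lines: frhrj gveo bwpyr ltta icxov uxhgk oyu urvon cjmo
Hunk 2: at line 1 remove [bwpyr,ltta,icxov] add [mftv,suday,flgl] -> 9 lines: frhrj gveo mftv suday flgl uxhgk oyu urvon cjmo
Hunk 3: at line 4 remove [flgl,uxhgk,oyu] add [bxxfe,bupe] -> 8 lines: frhrj gveo mftv suday bxxfe bupe urvon cjmo
Hunk 4: at line 1 remove [mftv,suday] add [ntn] -> 7 lines: frhrj gveo ntn bxxfe bupe urvon cjmo
Hunk 5: at line 3 remove [bxxfe,bupe,urvon] add [jvgrg,qgh] -> 6 lines: frhrj gveo ntn jvgrg qgh cjmo
Final line count: 6

Answer: 6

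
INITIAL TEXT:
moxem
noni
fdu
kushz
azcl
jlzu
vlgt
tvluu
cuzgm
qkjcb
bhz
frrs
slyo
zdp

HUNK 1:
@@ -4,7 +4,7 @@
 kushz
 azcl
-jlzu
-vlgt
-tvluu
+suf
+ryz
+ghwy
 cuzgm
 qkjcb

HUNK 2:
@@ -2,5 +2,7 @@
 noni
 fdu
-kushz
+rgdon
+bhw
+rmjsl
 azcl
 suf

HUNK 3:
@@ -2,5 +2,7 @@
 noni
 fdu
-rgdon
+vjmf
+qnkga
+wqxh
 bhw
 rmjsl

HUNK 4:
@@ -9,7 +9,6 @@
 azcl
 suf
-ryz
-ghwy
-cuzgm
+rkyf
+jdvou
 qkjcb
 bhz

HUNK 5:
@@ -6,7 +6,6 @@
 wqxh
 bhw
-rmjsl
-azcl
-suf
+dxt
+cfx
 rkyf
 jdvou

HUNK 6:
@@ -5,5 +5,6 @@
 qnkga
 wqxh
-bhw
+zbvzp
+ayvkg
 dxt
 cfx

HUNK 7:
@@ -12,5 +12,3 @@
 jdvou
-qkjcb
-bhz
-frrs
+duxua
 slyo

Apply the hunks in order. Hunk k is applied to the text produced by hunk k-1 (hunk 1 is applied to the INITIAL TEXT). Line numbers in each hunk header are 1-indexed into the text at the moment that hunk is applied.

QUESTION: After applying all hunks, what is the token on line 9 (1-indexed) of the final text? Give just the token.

Answer: dxt

Derivation:
Hunk 1: at line 4 remove [jlzu,vlgt,tvluu] add [suf,ryz,ghwy] -> 14 lines: moxem noni fdu kushz azcl suf ryz ghwy cuzgm qkjcb bhz frrs slyo zdp
Hunk 2: at line 2 remove [kushz] add [rgdon,bhw,rmjsl] -> 16 lines: moxem noni fdu rgdon bhw rmjsl azcl suf ryz ghwy cuzgm qkjcb bhz frrs slyo zdp
Hunk 3: at line 2 remove [rgdon] add [vjmf,qnkga,wqxh] -> 18 lines: moxem noni fdu vjmf qnkga wqxh bhw rmjsl azcl suf ryz ghwy cuzgm qkjcb bhz frrs slyo zdp
Hunk 4: at line 9 remove [ryz,ghwy,cuzgm] add [rkyf,jdvou] -> 17 lines: moxem noni fdu vjmf qnkga wqxh bhw rmjsl azcl suf rkyf jdvou qkjcb bhz frrs slyo zdp
Hunk 5: at line 6 remove [rmjsl,azcl,suf] add [dxt,cfx] -> 16 lines: moxem noni fdu vjmf qnkga wqxh bhw dxt cfx rkyf jdvou qkjcb bhz frrs slyo zdp
Hunk 6: at line 5 remove [bhw] add [zbvzp,ayvkg] -> 17 lines: moxem noni fdu vjmf qnkga wqxh zbvzp ayvkg dxt cfx rkyf jdvou qkjcb bhz frrs slyo zdp
Hunk 7: at line 12 remove [qkjcb,bhz,frrs] add [duxua] -> 15 lines: moxem noni fdu vjmf qnkga wqxh zbvzp ayvkg dxt cfx rkyf jdvou duxua slyo zdp
Final line 9: dxt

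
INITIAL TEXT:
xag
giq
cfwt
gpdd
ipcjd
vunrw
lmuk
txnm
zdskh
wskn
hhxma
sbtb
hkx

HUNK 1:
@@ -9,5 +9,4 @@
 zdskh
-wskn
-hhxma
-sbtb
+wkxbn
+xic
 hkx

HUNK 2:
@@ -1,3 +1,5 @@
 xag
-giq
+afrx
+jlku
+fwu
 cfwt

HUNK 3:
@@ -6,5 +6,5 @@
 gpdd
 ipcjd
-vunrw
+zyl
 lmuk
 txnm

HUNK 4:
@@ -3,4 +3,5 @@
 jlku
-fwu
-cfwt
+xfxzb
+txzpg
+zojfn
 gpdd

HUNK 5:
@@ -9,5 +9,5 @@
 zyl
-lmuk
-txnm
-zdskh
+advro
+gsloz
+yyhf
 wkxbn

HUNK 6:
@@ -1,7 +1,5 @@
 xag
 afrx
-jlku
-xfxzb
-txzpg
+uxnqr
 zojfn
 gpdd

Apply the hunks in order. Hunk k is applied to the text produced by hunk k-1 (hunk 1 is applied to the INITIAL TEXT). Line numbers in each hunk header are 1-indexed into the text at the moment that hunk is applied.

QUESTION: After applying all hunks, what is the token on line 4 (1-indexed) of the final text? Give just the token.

Hunk 1: at line 9 remove [wskn,hhxma,sbtb] add [wkxbn,xic] -> 12 lines: xag giq cfwt gpdd ipcjd vunrw lmuk txnm zdskh wkxbn xic hkx
Hunk 2: at line 1 remove [giq] add [afrx,jlku,fwu] -> 14 lines: xag afrx jlku fwu cfwt gpdd ipcjd vunrw lmuk txnm zdskh wkxbn xic hkx
Hunk 3: at line 6 remove [vunrw] add [zyl] -> 14 lines: xag afrx jlku fwu cfwt gpdd ipcjd zyl lmuk txnm zdskh wkxbn xic hkx
Hunk 4: at line 3 remove [fwu,cfwt] add [xfxzb,txzpg,zojfn] -> 15 lines: xag afrx jlku xfxzb txzpg zojfn gpdd ipcjd zyl lmuk txnm zdskh wkxbn xic hkx
Hunk 5: at line 9 remove [lmuk,txnm,zdskh] add [advro,gsloz,yyhf] -> 15 lines: xag afrx jlku xfxzb txzpg zojfn gpdd ipcjd zyl advro gsloz yyhf wkxbn xic hkx
Hunk 6: at line 1 remove [jlku,xfxzb,txzpg] add [uxnqr] -> 13 lines: xag afrx uxnqr zojfn gpdd ipcjd zyl advro gsloz yyhf wkxbn xic hkx
Final line 4: zojfn

Answer: zojfn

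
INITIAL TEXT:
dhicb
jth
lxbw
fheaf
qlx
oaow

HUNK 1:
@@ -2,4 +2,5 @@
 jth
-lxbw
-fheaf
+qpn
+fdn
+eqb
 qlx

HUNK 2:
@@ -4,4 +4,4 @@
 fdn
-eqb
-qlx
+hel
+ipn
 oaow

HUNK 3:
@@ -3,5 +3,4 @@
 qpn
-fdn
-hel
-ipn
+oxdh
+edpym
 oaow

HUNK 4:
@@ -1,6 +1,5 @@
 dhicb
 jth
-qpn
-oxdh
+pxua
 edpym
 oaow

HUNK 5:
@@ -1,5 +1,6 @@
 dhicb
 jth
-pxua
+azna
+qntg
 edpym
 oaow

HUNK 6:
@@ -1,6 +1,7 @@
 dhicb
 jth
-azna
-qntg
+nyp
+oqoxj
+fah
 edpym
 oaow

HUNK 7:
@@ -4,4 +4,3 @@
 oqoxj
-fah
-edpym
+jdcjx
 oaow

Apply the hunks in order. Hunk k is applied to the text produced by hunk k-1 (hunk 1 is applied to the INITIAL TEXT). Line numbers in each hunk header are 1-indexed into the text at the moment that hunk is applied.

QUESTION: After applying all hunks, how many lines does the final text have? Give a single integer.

Hunk 1: at line 2 remove [lxbw,fheaf] add [qpn,fdn,eqb] -> 7 lines: dhicb jth qpn fdn eqb qlx oaow
Hunk 2: at line 4 remove [eqb,qlx] add [hel,ipn] -> 7 lines: dhicb jth qpn fdn hel ipn oaow
Hunk 3: at line 3 remove [fdn,hel,ipn] add [oxdh,edpym] -> 6 lines: dhicb jth qpn oxdh edpym oaow
Hunk 4: at line 1 remove [qpn,oxdh] add [pxua] -> 5 lines: dhicb jth pxua edpym oaow
Hunk 5: at line 1 remove [pxua] add [azna,qntg] -> 6 lines: dhicb jth azna qntg edpym oaow
Hunk 6: at line 1 remove [azna,qntg] add [nyp,oqoxj,fah] -> 7 lines: dhicb jth nyp oqoxj fah edpym oaow
Hunk 7: at line 4 remove [fah,edpym] add [jdcjx] -> 6 lines: dhicb jth nyp oqoxj jdcjx oaow
Final line count: 6

Answer: 6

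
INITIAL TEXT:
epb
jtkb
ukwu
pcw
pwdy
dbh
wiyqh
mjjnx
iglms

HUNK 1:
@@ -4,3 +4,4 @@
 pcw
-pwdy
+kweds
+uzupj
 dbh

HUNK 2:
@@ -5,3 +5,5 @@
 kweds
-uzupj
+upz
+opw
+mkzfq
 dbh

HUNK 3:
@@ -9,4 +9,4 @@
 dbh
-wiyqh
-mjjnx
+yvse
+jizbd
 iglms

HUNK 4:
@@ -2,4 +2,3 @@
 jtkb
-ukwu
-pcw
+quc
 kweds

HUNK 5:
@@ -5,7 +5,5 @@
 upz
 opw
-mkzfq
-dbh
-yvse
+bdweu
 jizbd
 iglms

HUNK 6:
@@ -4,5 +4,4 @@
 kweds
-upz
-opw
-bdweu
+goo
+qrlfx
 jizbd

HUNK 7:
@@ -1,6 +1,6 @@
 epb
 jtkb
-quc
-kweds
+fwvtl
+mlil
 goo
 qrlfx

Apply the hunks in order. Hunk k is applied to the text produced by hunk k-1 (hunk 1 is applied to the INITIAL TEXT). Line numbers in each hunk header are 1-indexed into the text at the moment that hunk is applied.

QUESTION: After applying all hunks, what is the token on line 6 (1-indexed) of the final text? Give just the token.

Hunk 1: at line 4 remove [pwdy] add [kweds,uzupj] -> 10 lines: epb jtkb ukwu pcw kweds uzupj dbh wiyqh mjjnx iglms
Hunk 2: at line 5 remove [uzupj] add [upz,opw,mkzfq] -> 12 lines: epb jtkb ukwu pcw kweds upz opw mkzfq dbh wiyqh mjjnx iglms
Hunk 3: at line 9 remove [wiyqh,mjjnx] add [yvse,jizbd] -> 12 lines: epb jtkb ukwu pcw kweds upz opw mkzfq dbh yvse jizbd iglms
Hunk 4: at line 2 remove [ukwu,pcw] add [quc] -> 11 lines: epb jtkb quc kweds upz opw mkzfq dbh yvse jizbd iglms
Hunk 5: at line 5 remove [mkzfq,dbh,yvse] add [bdweu] -> 9 lines: epb jtkb quc kweds upz opw bdweu jizbd iglms
Hunk 6: at line 4 remove [upz,opw,bdweu] add [goo,qrlfx] -> 8 lines: epb jtkb quc kweds goo qrlfx jizbd iglms
Hunk 7: at line 1 remove [quc,kweds] add [fwvtl,mlil] -> 8 lines: epb jtkb fwvtl mlil goo qrlfx jizbd iglms
Final line 6: qrlfx

Answer: qrlfx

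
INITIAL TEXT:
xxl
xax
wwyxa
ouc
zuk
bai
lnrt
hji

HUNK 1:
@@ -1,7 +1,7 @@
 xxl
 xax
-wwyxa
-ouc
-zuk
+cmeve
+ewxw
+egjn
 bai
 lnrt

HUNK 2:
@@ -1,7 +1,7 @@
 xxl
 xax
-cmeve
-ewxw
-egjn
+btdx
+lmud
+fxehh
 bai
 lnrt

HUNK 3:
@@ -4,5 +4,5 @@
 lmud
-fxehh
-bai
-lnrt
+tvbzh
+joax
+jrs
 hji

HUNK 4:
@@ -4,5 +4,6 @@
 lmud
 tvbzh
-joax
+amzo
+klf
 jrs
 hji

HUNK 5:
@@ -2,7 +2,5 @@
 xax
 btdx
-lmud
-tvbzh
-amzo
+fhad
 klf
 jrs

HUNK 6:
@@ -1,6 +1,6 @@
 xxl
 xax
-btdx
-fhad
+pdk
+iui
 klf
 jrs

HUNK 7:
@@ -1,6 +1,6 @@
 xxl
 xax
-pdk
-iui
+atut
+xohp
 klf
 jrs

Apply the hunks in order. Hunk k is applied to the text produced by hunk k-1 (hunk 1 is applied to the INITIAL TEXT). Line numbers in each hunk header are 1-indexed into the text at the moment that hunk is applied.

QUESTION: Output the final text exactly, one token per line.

Hunk 1: at line 1 remove [wwyxa,ouc,zuk] add [cmeve,ewxw,egjn] -> 8 lines: xxl xax cmeve ewxw egjn bai lnrt hji
Hunk 2: at line 1 remove [cmeve,ewxw,egjn] add [btdx,lmud,fxehh] -> 8 lines: xxl xax btdx lmud fxehh bai lnrt hji
Hunk 3: at line 4 remove [fxehh,bai,lnrt] add [tvbzh,joax,jrs] -> 8 lines: xxl xax btdx lmud tvbzh joax jrs hji
Hunk 4: at line 4 remove [joax] add [amzo,klf] -> 9 lines: xxl xax btdx lmud tvbzh amzo klf jrs hji
Hunk 5: at line 2 remove [lmud,tvbzh,amzo] add [fhad] -> 7 lines: xxl xax btdx fhad klf jrs hji
Hunk 6: at line 1 remove [btdx,fhad] add [pdk,iui] -> 7 lines: xxl xax pdk iui klf jrs hji
Hunk 7: at line 1 remove [pdk,iui] add [atut,xohp] -> 7 lines: xxl xax atut xohp klf jrs hji

Answer: xxl
xax
atut
xohp
klf
jrs
hji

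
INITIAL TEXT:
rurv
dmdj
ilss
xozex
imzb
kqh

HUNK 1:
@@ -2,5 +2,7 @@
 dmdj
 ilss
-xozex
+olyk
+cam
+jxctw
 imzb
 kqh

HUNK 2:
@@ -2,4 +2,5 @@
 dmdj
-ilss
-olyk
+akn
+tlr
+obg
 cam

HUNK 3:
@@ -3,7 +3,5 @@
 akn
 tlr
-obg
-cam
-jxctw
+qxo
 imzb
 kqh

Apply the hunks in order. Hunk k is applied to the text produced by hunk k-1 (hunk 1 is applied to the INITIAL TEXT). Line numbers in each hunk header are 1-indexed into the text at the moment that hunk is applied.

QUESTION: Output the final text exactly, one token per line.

Answer: rurv
dmdj
akn
tlr
qxo
imzb
kqh

Derivation:
Hunk 1: at line 2 remove [xozex] add [olyk,cam,jxctw] -> 8 lines: rurv dmdj ilss olyk cam jxctw imzb kqh
Hunk 2: at line 2 remove [ilss,olyk] add [akn,tlr,obg] -> 9 lines: rurv dmdj akn tlr obg cam jxctw imzb kqh
Hunk 3: at line 3 remove [obg,cam,jxctw] add [qxo] -> 7 lines: rurv dmdj akn tlr qxo imzb kqh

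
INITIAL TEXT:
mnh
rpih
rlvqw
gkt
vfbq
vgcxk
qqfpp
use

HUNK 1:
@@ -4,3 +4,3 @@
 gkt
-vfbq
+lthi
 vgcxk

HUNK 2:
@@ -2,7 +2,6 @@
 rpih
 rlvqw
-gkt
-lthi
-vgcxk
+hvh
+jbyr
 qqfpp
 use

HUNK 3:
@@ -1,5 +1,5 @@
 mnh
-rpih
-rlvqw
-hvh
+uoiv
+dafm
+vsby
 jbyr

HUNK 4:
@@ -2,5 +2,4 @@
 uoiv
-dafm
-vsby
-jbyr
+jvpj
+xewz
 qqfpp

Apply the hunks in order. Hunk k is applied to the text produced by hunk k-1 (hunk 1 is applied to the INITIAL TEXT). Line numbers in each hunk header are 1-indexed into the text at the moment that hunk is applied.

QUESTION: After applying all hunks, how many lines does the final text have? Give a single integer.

Hunk 1: at line 4 remove [vfbq] add [lthi] -> 8 lines: mnh rpih rlvqw gkt lthi vgcxk qqfpp use
Hunk 2: at line 2 remove [gkt,lthi,vgcxk] add [hvh,jbyr] -> 7 lines: mnh rpih rlvqw hvh jbyr qqfpp use
Hunk 3: at line 1 remove [rpih,rlvqw,hvh] add [uoiv,dafm,vsby] -> 7 lines: mnh uoiv dafm vsby jbyr qqfpp use
Hunk 4: at line 2 remove [dafm,vsby,jbyr] add [jvpj,xewz] -> 6 lines: mnh uoiv jvpj xewz qqfpp use
Final line count: 6

Answer: 6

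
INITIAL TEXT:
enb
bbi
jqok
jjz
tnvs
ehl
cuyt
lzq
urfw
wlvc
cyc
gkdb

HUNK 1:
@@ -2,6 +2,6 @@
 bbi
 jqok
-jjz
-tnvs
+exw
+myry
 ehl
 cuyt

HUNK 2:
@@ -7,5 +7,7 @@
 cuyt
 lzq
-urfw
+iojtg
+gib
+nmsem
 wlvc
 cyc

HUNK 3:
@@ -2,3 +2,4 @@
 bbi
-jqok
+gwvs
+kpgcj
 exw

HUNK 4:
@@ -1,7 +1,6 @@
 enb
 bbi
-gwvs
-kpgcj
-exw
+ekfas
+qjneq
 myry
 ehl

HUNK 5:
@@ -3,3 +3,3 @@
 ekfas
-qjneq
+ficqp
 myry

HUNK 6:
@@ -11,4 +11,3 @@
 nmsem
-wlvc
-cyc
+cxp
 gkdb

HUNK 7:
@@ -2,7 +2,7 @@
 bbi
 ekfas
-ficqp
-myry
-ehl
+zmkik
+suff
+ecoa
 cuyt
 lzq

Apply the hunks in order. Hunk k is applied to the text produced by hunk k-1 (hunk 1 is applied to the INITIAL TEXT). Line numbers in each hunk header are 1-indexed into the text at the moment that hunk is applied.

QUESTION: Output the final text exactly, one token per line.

Answer: enb
bbi
ekfas
zmkik
suff
ecoa
cuyt
lzq
iojtg
gib
nmsem
cxp
gkdb

Derivation:
Hunk 1: at line 2 remove [jjz,tnvs] add [exw,myry] -> 12 lines: enb bbi jqok exw myry ehl cuyt lzq urfw wlvc cyc gkdb
Hunk 2: at line 7 remove [urfw] add [iojtg,gib,nmsem] -> 14 lines: enb bbi jqok exw myry ehl cuyt lzq iojtg gib nmsem wlvc cyc gkdb
Hunk 3: at line 2 remove [jqok] add [gwvs,kpgcj] -> 15 lines: enb bbi gwvs kpgcj exw myry ehl cuyt lzq iojtg gib nmsem wlvc cyc gkdb
Hunk 4: at line 1 remove [gwvs,kpgcj,exw] add [ekfas,qjneq] -> 14 lines: enb bbi ekfas qjneq myry ehl cuyt lzq iojtg gib nmsem wlvc cyc gkdb
Hunk 5: at line 3 remove [qjneq] add [ficqp] -> 14 lines: enb bbi ekfas ficqp myry ehl cuyt lzq iojtg gib nmsem wlvc cyc gkdb
Hunk 6: at line 11 remove [wlvc,cyc] add [cxp] -> 13 lines: enb bbi ekfas ficqp myry ehl cuyt lzq iojtg gib nmsem cxp gkdb
Hunk 7: at line 2 remove [ficqp,myry,ehl] add [zmkik,suff,ecoa] -> 13 lines: enb bbi ekfas zmkik suff ecoa cuyt lzq iojtg gib nmsem cxp gkdb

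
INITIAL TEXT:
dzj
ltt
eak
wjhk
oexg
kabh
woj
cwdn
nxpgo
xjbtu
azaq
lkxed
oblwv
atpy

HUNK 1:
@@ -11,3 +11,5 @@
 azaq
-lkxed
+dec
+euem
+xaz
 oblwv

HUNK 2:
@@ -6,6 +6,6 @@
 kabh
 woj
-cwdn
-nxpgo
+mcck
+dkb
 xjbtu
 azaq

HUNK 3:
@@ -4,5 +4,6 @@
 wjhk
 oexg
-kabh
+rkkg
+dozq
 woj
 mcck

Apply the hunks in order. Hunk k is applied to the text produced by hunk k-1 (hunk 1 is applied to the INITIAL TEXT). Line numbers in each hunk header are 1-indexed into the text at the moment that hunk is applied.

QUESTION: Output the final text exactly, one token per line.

Hunk 1: at line 11 remove [lkxed] add [dec,euem,xaz] -> 16 lines: dzj ltt eak wjhk oexg kabh woj cwdn nxpgo xjbtu azaq dec euem xaz oblwv atpy
Hunk 2: at line 6 remove [cwdn,nxpgo] add [mcck,dkb] -> 16 lines: dzj ltt eak wjhk oexg kabh woj mcck dkb xjbtu azaq dec euem xaz oblwv atpy
Hunk 3: at line 4 remove [kabh] add [rkkg,dozq] -> 17 lines: dzj ltt eak wjhk oexg rkkg dozq woj mcck dkb xjbtu azaq dec euem xaz oblwv atpy

Answer: dzj
ltt
eak
wjhk
oexg
rkkg
dozq
woj
mcck
dkb
xjbtu
azaq
dec
euem
xaz
oblwv
atpy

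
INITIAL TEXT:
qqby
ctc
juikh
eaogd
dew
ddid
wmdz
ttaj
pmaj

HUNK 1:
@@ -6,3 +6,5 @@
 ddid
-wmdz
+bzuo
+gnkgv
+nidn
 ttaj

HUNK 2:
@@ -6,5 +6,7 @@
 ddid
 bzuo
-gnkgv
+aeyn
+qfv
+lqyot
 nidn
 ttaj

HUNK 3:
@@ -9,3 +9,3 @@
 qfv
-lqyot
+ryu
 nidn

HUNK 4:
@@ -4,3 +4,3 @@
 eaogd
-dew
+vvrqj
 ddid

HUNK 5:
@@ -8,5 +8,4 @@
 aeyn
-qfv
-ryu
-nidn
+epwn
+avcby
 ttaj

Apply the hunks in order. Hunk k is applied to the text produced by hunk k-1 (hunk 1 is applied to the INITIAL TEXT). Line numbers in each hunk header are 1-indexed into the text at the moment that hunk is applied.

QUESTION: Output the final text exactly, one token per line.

Hunk 1: at line 6 remove [wmdz] add [bzuo,gnkgv,nidn] -> 11 lines: qqby ctc juikh eaogd dew ddid bzuo gnkgv nidn ttaj pmaj
Hunk 2: at line 6 remove [gnkgv] add [aeyn,qfv,lqyot] -> 13 lines: qqby ctc juikh eaogd dew ddid bzuo aeyn qfv lqyot nidn ttaj pmaj
Hunk 3: at line 9 remove [lqyot] add [ryu] -> 13 lines: qqby ctc juikh eaogd dew ddid bzuo aeyn qfv ryu nidn ttaj pmaj
Hunk 4: at line 4 remove [dew] add [vvrqj] -> 13 lines: qqby ctc juikh eaogd vvrqj ddid bzuo aeyn qfv ryu nidn ttaj pmaj
Hunk 5: at line 8 remove [qfv,ryu,nidn] add [epwn,avcby] -> 12 lines: qqby ctc juikh eaogd vvrqj ddid bzuo aeyn epwn avcby ttaj pmaj

Answer: qqby
ctc
juikh
eaogd
vvrqj
ddid
bzuo
aeyn
epwn
avcby
ttaj
pmaj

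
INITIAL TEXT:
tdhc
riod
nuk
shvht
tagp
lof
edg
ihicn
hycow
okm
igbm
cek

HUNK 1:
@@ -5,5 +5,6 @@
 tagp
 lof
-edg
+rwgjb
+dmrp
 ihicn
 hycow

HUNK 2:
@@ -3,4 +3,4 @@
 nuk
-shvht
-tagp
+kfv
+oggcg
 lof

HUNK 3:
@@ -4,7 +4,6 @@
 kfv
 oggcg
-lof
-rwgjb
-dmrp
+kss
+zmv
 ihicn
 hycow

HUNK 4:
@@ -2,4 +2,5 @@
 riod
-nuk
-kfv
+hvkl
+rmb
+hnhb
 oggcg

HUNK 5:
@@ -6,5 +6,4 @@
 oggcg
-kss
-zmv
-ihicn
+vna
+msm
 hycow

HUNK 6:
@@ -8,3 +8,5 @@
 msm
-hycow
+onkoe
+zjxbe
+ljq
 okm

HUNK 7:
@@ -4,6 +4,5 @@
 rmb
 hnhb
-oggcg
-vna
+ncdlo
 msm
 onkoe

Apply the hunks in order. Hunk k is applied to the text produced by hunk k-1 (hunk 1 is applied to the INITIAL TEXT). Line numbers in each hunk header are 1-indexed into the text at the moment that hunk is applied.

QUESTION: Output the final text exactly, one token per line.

Answer: tdhc
riod
hvkl
rmb
hnhb
ncdlo
msm
onkoe
zjxbe
ljq
okm
igbm
cek

Derivation:
Hunk 1: at line 5 remove [edg] add [rwgjb,dmrp] -> 13 lines: tdhc riod nuk shvht tagp lof rwgjb dmrp ihicn hycow okm igbm cek
Hunk 2: at line 3 remove [shvht,tagp] add [kfv,oggcg] -> 13 lines: tdhc riod nuk kfv oggcg lof rwgjb dmrp ihicn hycow okm igbm cek
Hunk 3: at line 4 remove [lof,rwgjb,dmrp] add [kss,zmv] -> 12 lines: tdhc riod nuk kfv oggcg kss zmv ihicn hycow okm igbm cek
Hunk 4: at line 2 remove [nuk,kfv] add [hvkl,rmb,hnhb] -> 13 lines: tdhc riod hvkl rmb hnhb oggcg kss zmv ihicn hycow okm igbm cek
Hunk 5: at line 6 remove [kss,zmv,ihicn] add [vna,msm] -> 12 lines: tdhc riod hvkl rmb hnhb oggcg vna msm hycow okm igbm cek
Hunk 6: at line 8 remove [hycow] add [onkoe,zjxbe,ljq] -> 14 lines: tdhc riod hvkl rmb hnhb oggcg vna msm onkoe zjxbe ljq okm igbm cek
Hunk 7: at line 4 remove [oggcg,vna] add [ncdlo] -> 13 lines: tdhc riod hvkl rmb hnhb ncdlo msm onkoe zjxbe ljq okm igbm cek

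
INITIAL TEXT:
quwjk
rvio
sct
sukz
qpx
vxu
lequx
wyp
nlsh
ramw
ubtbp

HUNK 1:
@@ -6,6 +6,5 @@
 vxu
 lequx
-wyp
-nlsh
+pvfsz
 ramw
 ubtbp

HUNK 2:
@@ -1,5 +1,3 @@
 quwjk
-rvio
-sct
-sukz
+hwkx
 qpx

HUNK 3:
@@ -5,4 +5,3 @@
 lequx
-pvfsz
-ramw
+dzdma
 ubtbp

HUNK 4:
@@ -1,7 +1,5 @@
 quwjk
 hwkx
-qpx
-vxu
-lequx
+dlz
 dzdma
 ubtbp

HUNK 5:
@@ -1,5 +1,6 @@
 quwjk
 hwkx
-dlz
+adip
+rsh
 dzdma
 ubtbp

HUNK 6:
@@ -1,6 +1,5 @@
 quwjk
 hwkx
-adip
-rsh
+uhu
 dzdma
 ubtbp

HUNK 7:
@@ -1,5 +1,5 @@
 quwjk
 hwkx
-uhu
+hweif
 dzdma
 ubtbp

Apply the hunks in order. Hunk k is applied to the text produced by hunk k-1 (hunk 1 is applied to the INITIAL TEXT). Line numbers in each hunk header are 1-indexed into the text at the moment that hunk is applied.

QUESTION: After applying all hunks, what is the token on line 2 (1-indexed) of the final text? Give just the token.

Hunk 1: at line 6 remove [wyp,nlsh] add [pvfsz] -> 10 lines: quwjk rvio sct sukz qpx vxu lequx pvfsz ramw ubtbp
Hunk 2: at line 1 remove [rvio,sct,sukz] add [hwkx] -> 8 lines: quwjk hwkx qpx vxu lequx pvfsz ramw ubtbp
Hunk 3: at line 5 remove [pvfsz,ramw] add [dzdma] -> 7 lines: quwjk hwkx qpx vxu lequx dzdma ubtbp
Hunk 4: at line 1 remove [qpx,vxu,lequx] add [dlz] -> 5 lines: quwjk hwkx dlz dzdma ubtbp
Hunk 5: at line 1 remove [dlz] add [adip,rsh] -> 6 lines: quwjk hwkx adip rsh dzdma ubtbp
Hunk 6: at line 1 remove [adip,rsh] add [uhu] -> 5 lines: quwjk hwkx uhu dzdma ubtbp
Hunk 7: at line 1 remove [uhu] add [hweif] -> 5 lines: quwjk hwkx hweif dzdma ubtbp
Final line 2: hwkx

Answer: hwkx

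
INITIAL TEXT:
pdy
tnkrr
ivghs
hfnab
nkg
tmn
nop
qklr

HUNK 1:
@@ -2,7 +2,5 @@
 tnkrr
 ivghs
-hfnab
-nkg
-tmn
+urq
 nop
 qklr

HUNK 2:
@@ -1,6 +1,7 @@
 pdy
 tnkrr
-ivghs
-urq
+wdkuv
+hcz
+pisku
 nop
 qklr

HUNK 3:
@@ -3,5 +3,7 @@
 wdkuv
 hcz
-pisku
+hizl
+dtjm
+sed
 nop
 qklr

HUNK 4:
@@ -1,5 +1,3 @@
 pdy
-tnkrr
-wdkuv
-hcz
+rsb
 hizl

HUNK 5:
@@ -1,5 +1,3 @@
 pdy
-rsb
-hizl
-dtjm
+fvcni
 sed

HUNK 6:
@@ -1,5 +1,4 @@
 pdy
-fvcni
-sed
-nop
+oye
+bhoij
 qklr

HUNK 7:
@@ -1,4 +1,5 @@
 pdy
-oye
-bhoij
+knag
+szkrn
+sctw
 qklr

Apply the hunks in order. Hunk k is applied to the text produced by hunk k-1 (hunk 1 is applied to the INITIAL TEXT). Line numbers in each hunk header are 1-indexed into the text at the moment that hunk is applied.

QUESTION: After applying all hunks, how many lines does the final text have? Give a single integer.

Hunk 1: at line 2 remove [hfnab,nkg,tmn] add [urq] -> 6 lines: pdy tnkrr ivghs urq nop qklr
Hunk 2: at line 1 remove [ivghs,urq] add [wdkuv,hcz,pisku] -> 7 lines: pdy tnkrr wdkuv hcz pisku nop qklr
Hunk 3: at line 3 remove [pisku] add [hizl,dtjm,sed] -> 9 lines: pdy tnkrr wdkuv hcz hizl dtjm sed nop qklr
Hunk 4: at line 1 remove [tnkrr,wdkuv,hcz] add [rsb] -> 7 lines: pdy rsb hizl dtjm sed nop qklr
Hunk 5: at line 1 remove [rsb,hizl,dtjm] add [fvcni] -> 5 lines: pdy fvcni sed nop qklr
Hunk 6: at line 1 remove [fvcni,sed,nop] add [oye,bhoij] -> 4 lines: pdy oye bhoij qklr
Hunk 7: at line 1 remove [oye,bhoij] add [knag,szkrn,sctw] -> 5 lines: pdy knag szkrn sctw qklr
Final line count: 5

Answer: 5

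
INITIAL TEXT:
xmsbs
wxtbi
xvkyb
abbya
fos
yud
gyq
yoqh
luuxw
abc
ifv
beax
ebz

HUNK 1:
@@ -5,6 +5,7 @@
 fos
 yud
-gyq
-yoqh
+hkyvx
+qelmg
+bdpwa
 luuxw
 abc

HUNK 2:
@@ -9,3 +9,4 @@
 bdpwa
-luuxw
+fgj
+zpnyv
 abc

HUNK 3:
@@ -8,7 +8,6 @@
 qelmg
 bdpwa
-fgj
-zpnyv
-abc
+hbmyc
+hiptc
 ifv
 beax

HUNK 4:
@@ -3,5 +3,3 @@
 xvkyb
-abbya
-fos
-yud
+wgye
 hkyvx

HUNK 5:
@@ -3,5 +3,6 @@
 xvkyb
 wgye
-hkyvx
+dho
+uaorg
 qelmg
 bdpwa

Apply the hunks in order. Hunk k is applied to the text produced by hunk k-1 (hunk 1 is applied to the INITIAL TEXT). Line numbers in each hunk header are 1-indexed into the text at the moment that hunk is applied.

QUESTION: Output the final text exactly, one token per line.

Hunk 1: at line 5 remove [gyq,yoqh] add [hkyvx,qelmg,bdpwa] -> 14 lines: xmsbs wxtbi xvkyb abbya fos yud hkyvx qelmg bdpwa luuxw abc ifv beax ebz
Hunk 2: at line 9 remove [luuxw] add [fgj,zpnyv] -> 15 lines: xmsbs wxtbi xvkyb abbya fos yud hkyvx qelmg bdpwa fgj zpnyv abc ifv beax ebz
Hunk 3: at line 8 remove [fgj,zpnyv,abc] add [hbmyc,hiptc] -> 14 lines: xmsbs wxtbi xvkyb abbya fos yud hkyvx qelmg bdpwa hbmyc hiptc ifv beax ebz
Hunk 4: at line 3 remove [abbya,fos,yud] add [wgye] -> 12 lines: xmsbs wxtbi xvkyb wgye hkyvx qelmg bdpwa hbmyc hiptc ifv beax ebz
Hunk 5: at line 3 remove [hkyvx] add [dho,uaorg] -> 13 lines: xmsbs wxtbi xvkyb wgye dho uaorg qelmg bdpwa hbmyc hiptc ifv beax ebz

Answer: xmsbs
wxtbi
xvkyb
wgye
dho
uaorg
qelmg
bdpwa
hbmyc
hiptc
ifv
beax
ebz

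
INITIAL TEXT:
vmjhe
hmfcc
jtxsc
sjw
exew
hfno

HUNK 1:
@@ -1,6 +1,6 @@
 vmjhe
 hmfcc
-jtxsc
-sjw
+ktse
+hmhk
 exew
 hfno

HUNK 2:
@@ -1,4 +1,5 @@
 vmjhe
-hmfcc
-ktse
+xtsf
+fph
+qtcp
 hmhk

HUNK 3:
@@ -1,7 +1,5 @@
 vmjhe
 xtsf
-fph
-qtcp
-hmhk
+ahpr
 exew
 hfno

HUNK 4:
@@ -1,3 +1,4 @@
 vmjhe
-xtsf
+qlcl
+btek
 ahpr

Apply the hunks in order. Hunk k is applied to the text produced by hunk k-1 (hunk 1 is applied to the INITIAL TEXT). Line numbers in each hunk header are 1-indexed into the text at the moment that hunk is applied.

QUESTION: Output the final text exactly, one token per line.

Hunk 1: at line 1 remove [jtxsc,sjw] add [ktse,hmhk] -> 6 lines: vmjhe hmfcc ktse hmhk exew hfno
Hunk 2: at line 1 remove [hmfcc,ktse] add [xtsf,fph,qtcp] -> 7 lines: vmjhe xtsf fph qtcp hmhk exew hfno
Hunk 3: at line 1 remove [fph,qtcp,hmhk] add [ahpr] -> 5 lines: vmjhe xtsf ahpr exew hfno
Hunk 4: at line 1 remove [xtsf] add [qlcl,btek] -> 6 lines: vmjhe qlcl btek ahpr exew hfno

Answer: vmjhe
qlcl
btek
ahpr
exew
hfno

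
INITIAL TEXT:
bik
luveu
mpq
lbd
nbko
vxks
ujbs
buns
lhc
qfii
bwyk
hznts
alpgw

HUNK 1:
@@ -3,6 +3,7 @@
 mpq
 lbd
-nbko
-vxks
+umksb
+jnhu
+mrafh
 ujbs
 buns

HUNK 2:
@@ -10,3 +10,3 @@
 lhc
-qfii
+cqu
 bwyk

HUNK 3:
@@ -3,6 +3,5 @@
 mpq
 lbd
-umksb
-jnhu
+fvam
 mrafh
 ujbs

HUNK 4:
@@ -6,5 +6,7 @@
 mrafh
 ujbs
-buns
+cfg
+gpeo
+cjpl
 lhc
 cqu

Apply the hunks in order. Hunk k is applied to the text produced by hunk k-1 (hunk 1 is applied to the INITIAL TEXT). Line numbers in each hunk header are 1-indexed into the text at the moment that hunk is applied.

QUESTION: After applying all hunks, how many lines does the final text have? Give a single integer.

Hunk 1: at line 3 remove [nbko,vxks] add [umksb,jnhu,mrafh] -> 14 lines: bik luveu mpq lbd umksb jnhu mrafh ujbs buns lhc qfii bwyk hznts alpgw
Hunk 2: at line 10 remove [qfii] add [cqu] -> 14 lines: bik luveu mpq lbd umksb jnhu mrafh ujbs buns lhc cqu bwyk hznts alpgw
Hunk 3: at line 3 remove [umksb,jnhu] add [fvam] -> 13 lines: bik luveu mpq lbd fvam mrafh ujbs buns lhc cqu bwyk hznts alpgw
Hunk 4: at line 6 remove [buns] add [cfg,gpeo,cjpl] -> 15 lines: bik luveu mpq lbd fvam mrafh ujbs cfg gpeo cjpl lhc cqu bwyk hznts alpgw
Final line count: 15

Answer: 15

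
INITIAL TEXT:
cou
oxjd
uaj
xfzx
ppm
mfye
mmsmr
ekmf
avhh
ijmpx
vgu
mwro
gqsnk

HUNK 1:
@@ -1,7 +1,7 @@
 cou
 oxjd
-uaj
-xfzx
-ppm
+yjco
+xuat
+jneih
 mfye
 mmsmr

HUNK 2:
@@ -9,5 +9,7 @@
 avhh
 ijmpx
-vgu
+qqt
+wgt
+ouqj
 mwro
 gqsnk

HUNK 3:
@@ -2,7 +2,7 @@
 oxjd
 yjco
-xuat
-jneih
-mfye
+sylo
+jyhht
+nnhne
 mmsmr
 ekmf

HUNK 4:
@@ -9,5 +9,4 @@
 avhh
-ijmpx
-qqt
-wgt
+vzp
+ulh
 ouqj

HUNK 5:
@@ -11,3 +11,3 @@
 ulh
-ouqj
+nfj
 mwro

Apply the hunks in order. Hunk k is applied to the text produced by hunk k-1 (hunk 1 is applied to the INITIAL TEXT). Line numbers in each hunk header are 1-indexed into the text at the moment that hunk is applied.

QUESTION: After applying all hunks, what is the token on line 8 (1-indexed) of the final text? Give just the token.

Hunk 1: at line 1 remove [uaj,xfzx,ppm] add [yjco,xuat,jneih] -> 13 lines: cou oxjd yjco xuat jneih mfye mmsmr ekmf avhh ijmpx vgu mwro gqsnk
Hunk 2: at line 9 remove [vgu] add [qqt,wgt,ouqj] -> 15 lines: cou oxjd yjco xuat jneih mfye mmsmr ekmf avhh ijmpx qqt wgt ouqj mwro gqsnk
Hunk 3: at line 2 remove [xuat,jneih,mfye] add [sylo,jyhht,nnhne] -> 15 lines: cou oxjd yjco sylo jyhht nnhne mmsmr ekmf avhh ijmpx qqt wgt ouqj mwro gqsnk
Hunk 4: at line 9 remove [ijmpx,qqt,wgt] add [vzp,ulh] -> 14 lines: cou oxjd yjco sylo jyhht nnhne mmsmr ekmf avhh vzp ulh ouqj mwro gqsnk
Hunk 5: at line 11 remove [ouqj] add [nfj] -> 14 lines: cou oxjd yjco sylo jyhht nnhne mmsmr ekmf avhh vzp ulh nfj mwro gqsnk
Final line 8: ekmf

Answer: ekmf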